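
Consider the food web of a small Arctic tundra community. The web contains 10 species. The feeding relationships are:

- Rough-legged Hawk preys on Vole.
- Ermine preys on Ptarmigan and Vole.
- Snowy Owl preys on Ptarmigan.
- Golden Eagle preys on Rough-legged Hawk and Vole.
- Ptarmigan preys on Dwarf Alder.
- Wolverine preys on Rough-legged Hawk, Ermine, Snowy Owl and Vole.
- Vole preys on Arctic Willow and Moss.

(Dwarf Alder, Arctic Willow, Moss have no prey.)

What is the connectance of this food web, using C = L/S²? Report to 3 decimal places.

The web has S = 10 species and L = 13 feeding links.
C = L / S² = 13 / 100 = 0.1300 ≈ 0.130.

C = 0.130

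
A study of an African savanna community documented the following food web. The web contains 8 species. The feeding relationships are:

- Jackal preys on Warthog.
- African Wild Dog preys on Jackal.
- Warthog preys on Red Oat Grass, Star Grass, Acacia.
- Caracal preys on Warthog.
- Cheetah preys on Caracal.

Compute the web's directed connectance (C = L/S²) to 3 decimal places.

C = 0.109

The web has S = 8 species and L = 7 feeding links.
C = L / S² = 7 / 64 = 0.1094 ≈ 0.109.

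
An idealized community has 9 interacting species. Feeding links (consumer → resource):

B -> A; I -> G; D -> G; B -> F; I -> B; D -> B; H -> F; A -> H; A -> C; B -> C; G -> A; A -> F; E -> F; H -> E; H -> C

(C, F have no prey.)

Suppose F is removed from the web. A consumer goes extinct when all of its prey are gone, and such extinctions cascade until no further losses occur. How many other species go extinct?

1

Remove F.
Round 1: E (all prey gone) → extinct.
No further losses. Total secondary extinctions: 1.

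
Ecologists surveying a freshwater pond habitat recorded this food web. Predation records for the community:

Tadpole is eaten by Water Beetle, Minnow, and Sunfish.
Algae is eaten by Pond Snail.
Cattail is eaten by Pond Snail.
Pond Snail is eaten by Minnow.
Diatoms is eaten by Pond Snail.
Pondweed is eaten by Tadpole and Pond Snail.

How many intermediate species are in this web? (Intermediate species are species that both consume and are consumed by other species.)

2

Intermediate species (has both prey and predators): Pond Snail, Tadpole.
Count: 2.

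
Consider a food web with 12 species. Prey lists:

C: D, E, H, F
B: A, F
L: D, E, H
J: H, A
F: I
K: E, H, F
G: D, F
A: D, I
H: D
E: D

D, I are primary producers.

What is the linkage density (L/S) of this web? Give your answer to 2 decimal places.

L/S = 1.75

There are L = 21 links among S = 12 species.
L/S = 21/12 = 1.7500 ≈ 1.75.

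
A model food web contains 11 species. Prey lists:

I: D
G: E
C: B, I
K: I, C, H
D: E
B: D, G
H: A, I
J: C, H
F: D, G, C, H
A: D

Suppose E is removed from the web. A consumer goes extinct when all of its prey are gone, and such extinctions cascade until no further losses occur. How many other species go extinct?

10

Remove E.
Round 1: D (all prey gone), G (all prey gone) → extinct.
Round 2: B (all prey gone), A (all prey gone), I (all prey gone) → extinct.
Round 3: C (all prey gone), H (all prey gone) → extinct.
Round 4: F (all prey gone), K (all prey gone), J (all prey gone) → extinct.
No further losses. Total secondary extinctions: 10.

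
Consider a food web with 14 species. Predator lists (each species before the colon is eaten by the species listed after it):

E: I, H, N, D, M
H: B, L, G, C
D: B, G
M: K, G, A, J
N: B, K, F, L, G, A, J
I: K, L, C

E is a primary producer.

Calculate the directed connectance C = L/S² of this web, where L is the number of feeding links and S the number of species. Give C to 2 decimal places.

C = 0.13

The web has S = 14 species and L = 25 feeding links.
C = L / S² = 25 / 196 = 0.1276 ≈ 0.13.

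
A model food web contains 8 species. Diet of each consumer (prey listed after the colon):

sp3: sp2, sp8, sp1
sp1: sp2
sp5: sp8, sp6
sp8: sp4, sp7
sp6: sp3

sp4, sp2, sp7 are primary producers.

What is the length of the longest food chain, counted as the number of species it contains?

One longest chain: sp4 → sp8 → sp3 → sp6 → sp5.
It has 5 species and 4 links.

5 species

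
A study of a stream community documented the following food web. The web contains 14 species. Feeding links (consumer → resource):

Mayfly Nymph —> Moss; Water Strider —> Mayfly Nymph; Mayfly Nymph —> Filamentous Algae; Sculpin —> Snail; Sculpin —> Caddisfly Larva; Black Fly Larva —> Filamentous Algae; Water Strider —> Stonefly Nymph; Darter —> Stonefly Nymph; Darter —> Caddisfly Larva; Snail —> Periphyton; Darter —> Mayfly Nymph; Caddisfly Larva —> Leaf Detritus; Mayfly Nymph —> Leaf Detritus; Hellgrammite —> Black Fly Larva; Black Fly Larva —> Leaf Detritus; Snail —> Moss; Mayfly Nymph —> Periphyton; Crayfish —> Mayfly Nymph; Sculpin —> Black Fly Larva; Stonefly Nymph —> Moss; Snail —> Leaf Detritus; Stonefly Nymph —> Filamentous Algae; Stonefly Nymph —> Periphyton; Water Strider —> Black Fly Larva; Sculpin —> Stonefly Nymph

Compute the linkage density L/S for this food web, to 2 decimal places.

There are L = 25 links among S = 14 species.
L/S = 25/14 = 1.7857 ≈ 1.79.

L/S = 1.79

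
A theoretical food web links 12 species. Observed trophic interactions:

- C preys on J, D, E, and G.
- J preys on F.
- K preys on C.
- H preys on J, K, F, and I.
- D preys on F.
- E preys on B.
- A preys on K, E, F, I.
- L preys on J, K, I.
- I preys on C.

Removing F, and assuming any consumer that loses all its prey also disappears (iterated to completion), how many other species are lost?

Remove F.
Round 1: D (all prey gone), J (all prey gone) → extinct.
No further losses. Total secondary extinctions: 2.

2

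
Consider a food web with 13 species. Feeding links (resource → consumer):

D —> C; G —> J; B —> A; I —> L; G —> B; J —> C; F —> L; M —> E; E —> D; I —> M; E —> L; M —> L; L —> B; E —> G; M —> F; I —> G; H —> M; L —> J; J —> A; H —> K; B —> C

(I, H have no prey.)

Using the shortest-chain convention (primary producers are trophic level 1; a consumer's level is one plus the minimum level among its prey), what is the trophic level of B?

Trophic level 3

I is a producer → level 1.
G eats I → level 2.
B eats G → level 3.
No prey of B is below level 2, so 3 is the minimum.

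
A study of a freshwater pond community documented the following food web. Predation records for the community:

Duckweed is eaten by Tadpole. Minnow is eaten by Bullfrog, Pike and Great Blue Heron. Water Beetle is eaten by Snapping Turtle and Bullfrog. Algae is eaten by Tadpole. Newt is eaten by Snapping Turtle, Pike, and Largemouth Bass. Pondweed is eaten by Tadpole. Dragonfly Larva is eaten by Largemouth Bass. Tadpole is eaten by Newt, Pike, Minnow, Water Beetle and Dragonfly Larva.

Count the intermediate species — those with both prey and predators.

5

Intermediate species (has both prey and predators): Tadpole, Dragonfly Larva, Newt, Water Beetle, Minnow.
Count: 5.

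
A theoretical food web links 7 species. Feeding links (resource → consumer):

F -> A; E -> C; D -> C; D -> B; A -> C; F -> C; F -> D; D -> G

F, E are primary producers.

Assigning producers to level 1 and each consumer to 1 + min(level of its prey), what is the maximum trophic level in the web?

Producers (level 1): F, E.
Following each consumer down to its lowest-level prey: F → D → B (levels 1 through 3).
All prey of B (D 2) are at level 2 or above, so B is at level 1 + 2 = 3.
Every consumer has at least one prey at level 2 or below, so none exceeds level 3.

3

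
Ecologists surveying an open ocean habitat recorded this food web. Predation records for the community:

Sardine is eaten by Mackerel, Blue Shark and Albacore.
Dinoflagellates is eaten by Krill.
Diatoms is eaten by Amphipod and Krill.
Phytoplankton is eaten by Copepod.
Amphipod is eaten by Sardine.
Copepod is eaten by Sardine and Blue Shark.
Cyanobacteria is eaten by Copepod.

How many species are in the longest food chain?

4 species

One longest chain: Diatoms → Amphipod → Sardine → Blue Shark.
It has 4 species and 3 links.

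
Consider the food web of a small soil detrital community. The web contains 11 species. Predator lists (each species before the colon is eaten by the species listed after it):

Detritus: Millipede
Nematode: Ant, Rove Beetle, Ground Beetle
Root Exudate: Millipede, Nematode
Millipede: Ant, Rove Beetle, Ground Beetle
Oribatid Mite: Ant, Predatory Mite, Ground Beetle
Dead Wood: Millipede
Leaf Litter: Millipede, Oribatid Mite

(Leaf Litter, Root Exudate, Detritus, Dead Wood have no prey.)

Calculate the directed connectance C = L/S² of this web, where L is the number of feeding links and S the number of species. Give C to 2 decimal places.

C = 0.12

The web has S = 11 species and L = 15 feeding links.
C = L / S² = 15 / 121 = 0.1240 ≈ 0.12.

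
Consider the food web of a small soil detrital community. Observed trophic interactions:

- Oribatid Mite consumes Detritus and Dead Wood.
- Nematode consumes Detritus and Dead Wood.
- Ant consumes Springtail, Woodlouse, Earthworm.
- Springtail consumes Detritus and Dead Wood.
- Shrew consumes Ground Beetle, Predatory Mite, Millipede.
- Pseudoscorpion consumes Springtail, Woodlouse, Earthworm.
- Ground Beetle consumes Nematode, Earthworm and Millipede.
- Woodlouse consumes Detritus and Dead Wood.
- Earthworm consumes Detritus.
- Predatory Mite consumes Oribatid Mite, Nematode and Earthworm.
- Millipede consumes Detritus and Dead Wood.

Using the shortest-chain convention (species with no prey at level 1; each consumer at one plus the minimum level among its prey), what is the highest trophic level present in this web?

Basal resources (level 1): Dead Wood, Detritus.
Following each consumer down to its lowest-level prey: Dead Wood → Springtail → Pseudoscorpion (levels 1 through 3).
All prey of Pseudoscorpion (Springtail 2, Earthworm 2, Woodlouse 2) are at level 2 or above, so Pseudoscorpion is at level 1 + 2 = 3.
Every consumer has at least one prey at level 2 or below, so none exceeds level 3.

3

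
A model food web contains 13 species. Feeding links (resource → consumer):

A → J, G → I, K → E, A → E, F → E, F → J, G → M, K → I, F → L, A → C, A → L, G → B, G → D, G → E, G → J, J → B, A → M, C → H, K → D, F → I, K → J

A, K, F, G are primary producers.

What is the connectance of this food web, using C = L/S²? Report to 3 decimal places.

C = 0.124

The web has S = 13 species and L = 21 feeding links.
C = L / S² = 21 / 169 = 0.1243 ≈ 0.124.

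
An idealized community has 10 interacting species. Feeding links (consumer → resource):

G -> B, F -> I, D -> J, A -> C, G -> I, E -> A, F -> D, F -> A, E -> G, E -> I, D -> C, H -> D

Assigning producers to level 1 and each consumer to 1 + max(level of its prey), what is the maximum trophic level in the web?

Producers (level 1): C, B, I, J.
B → G → E gives E level 3.
No species has a prey at level 3, so no species reaches level 4.

3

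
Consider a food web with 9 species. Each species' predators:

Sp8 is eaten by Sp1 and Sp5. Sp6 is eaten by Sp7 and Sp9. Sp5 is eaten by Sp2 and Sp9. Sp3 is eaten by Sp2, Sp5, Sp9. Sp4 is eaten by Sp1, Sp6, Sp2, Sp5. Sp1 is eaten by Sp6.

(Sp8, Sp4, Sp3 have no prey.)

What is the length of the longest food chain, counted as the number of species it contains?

One longest chain: Sp8 → Sp1 → Sp6 → Sp9.
It has 4 species and 3 links.

4 species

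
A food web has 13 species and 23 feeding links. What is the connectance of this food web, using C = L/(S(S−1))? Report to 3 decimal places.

The web has S = 13 species and L = 23 feeding links.
C = L / (S(S−1)) = 23 / 156 = 0.1474 ≈ 0.147.

C = 0.147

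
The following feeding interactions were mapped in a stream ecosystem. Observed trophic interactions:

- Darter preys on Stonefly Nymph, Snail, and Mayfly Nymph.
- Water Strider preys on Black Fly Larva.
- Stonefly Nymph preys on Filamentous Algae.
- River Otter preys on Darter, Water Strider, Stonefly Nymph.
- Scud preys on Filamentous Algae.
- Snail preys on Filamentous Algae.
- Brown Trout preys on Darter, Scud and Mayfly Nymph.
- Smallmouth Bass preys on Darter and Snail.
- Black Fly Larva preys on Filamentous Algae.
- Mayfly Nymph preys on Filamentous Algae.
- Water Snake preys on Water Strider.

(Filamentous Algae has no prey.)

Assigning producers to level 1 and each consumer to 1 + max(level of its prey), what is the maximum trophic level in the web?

Producers (level 1): Filamentous Algae.
Filamentous Algae → Black Fly Larva → Water Strider → River Otter gives River Otter level 4.
No species has a prey at level 4, so no species reaches level 5.

4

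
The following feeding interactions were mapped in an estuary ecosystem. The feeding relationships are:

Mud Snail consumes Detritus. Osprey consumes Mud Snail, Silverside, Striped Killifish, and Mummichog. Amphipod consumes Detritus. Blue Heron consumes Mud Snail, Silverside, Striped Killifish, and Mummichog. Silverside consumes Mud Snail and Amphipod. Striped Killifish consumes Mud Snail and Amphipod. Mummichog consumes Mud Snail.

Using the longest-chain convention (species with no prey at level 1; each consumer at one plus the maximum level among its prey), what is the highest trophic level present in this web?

4

Basal resources (level 1): Detritus.
Detritus → Amphipod → Striped Killifish → Blue Heron gives Blue Heron level 4.
No species has a prey at level 4, so no species reaches level 5.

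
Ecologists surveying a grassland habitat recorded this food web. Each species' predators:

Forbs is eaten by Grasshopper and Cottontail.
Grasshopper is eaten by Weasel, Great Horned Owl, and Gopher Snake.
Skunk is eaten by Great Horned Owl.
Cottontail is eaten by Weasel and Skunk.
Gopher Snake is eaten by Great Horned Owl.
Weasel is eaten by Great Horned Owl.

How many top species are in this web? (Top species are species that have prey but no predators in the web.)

Top species (has prey, but nothing eats it): Great Horned Owl.
Count: 1.

1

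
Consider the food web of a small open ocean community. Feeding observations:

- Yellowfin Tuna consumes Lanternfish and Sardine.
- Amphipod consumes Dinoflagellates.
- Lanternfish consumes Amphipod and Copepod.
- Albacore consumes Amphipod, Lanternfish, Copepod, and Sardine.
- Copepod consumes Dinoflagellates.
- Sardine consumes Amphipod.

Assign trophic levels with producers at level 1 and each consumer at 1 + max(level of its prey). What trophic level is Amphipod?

Dinoflagellates is a producer → level 1.
Amphipod eats Dinoflagellates → level 2.

Trophic level 2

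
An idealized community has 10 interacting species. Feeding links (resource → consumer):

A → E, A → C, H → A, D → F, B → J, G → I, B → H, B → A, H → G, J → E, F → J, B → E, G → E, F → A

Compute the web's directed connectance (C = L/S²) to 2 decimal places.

The web has S = 10 species and L = 14 feeding links.
C = L / S² = 14 / 100 = 0.1400 ≈ 0.14.

C = 0.14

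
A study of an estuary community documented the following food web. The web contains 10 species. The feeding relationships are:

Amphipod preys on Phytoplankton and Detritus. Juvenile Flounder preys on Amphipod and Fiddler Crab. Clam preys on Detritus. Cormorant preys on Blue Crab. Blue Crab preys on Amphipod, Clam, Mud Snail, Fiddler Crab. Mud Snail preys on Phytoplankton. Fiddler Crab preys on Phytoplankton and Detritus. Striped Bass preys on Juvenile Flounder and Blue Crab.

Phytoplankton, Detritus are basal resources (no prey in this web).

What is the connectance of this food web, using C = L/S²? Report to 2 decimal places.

The web has S = 10 species and L = 15 feeding links.
C = L / S² = 15 / 100 = 0.1500 ≈ 0.15.

C = 0.15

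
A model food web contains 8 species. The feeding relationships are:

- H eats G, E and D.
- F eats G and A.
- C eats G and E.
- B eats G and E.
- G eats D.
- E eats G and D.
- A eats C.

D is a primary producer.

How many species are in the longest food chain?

6 species

One longest chain: D → G → E → C → A → F.
It has 6 species and 5 links.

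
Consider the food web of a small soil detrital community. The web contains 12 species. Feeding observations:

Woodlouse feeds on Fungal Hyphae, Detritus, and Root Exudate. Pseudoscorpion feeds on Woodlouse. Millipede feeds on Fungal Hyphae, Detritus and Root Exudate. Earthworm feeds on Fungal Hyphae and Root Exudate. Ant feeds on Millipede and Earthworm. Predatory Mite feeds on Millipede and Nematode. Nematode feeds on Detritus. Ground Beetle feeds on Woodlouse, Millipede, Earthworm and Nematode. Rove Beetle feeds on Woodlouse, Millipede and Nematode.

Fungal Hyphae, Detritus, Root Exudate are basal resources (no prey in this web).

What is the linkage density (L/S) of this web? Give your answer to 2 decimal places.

There are L = 21 links among S = 12 species.
L/S = 21/12 = 1.7500 ≈ 1.75.

L/S = 1.75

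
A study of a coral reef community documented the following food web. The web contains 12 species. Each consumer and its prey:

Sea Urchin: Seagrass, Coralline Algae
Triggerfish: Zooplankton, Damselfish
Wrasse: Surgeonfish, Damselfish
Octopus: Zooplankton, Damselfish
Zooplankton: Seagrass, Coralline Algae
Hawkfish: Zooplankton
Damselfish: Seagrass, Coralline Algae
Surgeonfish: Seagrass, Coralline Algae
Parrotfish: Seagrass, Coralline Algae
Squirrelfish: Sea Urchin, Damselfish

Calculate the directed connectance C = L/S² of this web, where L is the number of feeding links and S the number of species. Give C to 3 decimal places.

The web has S = 12 species and L = 19 feeding links.
C = L / S² = 19 / 144 = 0.1319 ≈ 0.132.

C = 0.132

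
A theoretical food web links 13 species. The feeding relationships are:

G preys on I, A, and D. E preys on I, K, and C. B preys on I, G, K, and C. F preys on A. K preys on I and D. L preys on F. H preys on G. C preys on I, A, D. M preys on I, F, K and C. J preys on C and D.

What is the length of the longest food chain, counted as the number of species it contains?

3 species

One longest chain: D → C → M.
It has 3 species and 2 links.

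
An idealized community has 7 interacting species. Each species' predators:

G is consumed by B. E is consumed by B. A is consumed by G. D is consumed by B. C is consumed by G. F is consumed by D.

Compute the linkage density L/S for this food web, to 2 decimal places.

There are L = 6 links among S = 7 species.
L/S = 6/7 = 0.8571 ≈ 0.86.

L/S = 0.86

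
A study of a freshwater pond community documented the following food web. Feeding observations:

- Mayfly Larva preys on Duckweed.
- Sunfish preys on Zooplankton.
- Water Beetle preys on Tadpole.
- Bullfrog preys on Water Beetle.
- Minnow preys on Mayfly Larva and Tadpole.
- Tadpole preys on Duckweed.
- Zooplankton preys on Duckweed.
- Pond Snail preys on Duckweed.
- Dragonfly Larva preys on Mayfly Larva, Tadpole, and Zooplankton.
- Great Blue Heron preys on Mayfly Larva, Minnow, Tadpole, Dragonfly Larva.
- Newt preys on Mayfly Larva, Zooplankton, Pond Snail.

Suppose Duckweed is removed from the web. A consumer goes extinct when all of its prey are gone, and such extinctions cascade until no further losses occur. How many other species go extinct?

Remove Duckweed.
Round 1: Zooplankton (all prey gone), Tadpole (all prey gone), Mayfly Larva (all prey gone), Pond Snail (all prey gone) → extinct.
Round 2: Water Beetle (all prey gone), Minnow (all prey gone), Dragonfly Larva (all prey gone), Sunfish (all prey gone), Newt (all prey gone) → extinct.
Round 3: Great Blue Heron (all prey gone), Bullfrog (all prey gone) → extinct.
No further losses. Total secondary extinctions: 11.

11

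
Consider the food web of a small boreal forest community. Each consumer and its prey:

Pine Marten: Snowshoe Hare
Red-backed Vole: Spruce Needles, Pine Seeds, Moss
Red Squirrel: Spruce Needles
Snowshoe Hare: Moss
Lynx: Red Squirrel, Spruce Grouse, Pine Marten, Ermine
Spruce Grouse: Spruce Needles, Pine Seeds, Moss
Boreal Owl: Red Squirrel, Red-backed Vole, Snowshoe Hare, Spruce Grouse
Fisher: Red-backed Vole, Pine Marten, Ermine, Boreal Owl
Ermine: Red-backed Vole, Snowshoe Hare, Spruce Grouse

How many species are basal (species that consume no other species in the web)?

3

Basal species (no prey listed): Spruce Needles, Pine Seeds, Moss.
Count: 3.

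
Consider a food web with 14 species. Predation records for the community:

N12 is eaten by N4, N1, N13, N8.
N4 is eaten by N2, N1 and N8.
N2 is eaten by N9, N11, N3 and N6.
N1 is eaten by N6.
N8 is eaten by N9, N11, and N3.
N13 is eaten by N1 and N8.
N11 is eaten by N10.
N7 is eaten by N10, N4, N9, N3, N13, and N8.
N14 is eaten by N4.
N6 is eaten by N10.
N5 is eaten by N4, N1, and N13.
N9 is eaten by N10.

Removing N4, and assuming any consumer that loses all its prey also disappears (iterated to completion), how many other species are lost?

1

Remove N4.
Round 1: N2 (all prey gone) → extinct.
No further losses. Total secondary extinctions: 1.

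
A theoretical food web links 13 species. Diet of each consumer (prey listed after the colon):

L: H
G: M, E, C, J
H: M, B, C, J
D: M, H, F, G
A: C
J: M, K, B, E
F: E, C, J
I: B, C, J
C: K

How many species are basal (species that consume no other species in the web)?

4

Basal species (no prey listed): M, K, B, E.
Count: 4.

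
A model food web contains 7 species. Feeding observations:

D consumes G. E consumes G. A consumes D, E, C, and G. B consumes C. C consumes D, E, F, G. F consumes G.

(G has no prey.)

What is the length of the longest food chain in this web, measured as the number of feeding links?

3 links

One longest chain: G → F → C → A.
It has 4 species and 3 links.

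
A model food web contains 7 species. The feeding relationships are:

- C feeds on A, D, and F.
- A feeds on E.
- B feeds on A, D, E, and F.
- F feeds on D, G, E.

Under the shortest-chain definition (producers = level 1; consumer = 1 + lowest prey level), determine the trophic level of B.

Trophic level 2

E is a producer → level 1.
B eats E → level 2.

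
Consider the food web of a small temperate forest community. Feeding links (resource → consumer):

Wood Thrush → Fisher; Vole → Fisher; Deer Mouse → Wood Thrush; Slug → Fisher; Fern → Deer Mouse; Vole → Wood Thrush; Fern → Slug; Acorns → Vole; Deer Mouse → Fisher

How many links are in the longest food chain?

One longest chain: Fern → Deer Mouse → Wood Thrush → Fisher.
It has 4 species and 3 links.

3 links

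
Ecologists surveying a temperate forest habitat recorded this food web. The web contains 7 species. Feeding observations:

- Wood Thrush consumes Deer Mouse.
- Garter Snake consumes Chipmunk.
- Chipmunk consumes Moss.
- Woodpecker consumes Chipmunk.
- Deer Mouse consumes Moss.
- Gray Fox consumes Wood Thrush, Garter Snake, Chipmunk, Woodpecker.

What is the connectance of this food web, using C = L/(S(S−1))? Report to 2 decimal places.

C = 0.21

The web has S = 7 species and L = 9 feeding links.
C = L / (S(S−1)) = 9 / 42 = 0.2143 ≈ 0.21.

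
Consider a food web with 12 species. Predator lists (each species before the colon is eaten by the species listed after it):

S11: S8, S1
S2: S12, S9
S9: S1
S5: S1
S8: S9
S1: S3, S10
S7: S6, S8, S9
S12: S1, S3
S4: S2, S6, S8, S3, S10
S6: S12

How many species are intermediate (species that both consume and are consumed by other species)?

6

Intermediate species (has both prey and predators): S2, S6, S8, S12, S9, S1.
Count: 6.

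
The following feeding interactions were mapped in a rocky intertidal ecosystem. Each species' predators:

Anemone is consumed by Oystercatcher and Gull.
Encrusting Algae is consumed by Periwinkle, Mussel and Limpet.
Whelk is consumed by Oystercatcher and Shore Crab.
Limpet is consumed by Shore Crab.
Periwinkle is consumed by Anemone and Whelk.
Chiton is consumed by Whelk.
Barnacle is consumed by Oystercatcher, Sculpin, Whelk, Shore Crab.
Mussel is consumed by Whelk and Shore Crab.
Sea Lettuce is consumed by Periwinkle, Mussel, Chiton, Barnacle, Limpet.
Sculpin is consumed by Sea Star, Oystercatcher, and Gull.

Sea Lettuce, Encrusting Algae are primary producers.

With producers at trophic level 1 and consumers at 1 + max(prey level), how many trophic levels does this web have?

4

Producers (level 1): Sea Lettuce, Encrusting Algae.
Sea Lettuce → Periwinkle → Anemone → Oystercatcher gives Oystercatcher level 4.
No species has a prey at level 4, so no species reaches level 5.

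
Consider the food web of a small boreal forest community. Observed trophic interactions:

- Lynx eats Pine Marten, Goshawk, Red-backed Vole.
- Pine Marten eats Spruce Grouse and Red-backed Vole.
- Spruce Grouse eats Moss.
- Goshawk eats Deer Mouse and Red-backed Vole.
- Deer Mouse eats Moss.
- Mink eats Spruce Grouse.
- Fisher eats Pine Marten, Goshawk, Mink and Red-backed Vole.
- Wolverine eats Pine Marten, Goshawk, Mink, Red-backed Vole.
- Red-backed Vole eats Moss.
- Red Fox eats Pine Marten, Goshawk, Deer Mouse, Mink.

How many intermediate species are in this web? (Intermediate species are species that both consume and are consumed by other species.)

Intermediate species (has both prey and predators): Spruce Grouse, Deer Mouse, Red-backed Vole, Goshawk, Mink, Pine Marten.
Count: 6.

6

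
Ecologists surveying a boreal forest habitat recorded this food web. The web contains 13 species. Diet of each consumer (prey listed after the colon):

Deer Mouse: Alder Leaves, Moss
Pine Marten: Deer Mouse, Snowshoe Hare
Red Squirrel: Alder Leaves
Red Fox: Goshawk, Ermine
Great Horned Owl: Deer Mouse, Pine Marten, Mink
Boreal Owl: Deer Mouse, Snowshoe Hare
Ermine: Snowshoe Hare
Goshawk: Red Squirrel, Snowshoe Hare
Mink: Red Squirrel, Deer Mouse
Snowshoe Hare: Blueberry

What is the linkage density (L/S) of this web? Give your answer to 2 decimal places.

L/S = 1.38

There are L = 18 links among S = 13 species.
L/S = 18/13 = 1.3846 ≈ 1.38.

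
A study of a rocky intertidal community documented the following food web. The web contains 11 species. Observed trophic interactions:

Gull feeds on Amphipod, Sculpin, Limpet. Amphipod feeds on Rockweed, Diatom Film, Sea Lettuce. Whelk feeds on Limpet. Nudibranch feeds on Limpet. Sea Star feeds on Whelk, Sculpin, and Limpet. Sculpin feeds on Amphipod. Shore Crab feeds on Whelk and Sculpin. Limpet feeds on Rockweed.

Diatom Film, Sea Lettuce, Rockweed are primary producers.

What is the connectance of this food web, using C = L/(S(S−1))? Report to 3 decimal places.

The web has S = 11 species and L = 15 feeding links.
C = L / (S(S−1)) = 15 / 110 = 0.1364 ≈ 0.136.

C = 0.136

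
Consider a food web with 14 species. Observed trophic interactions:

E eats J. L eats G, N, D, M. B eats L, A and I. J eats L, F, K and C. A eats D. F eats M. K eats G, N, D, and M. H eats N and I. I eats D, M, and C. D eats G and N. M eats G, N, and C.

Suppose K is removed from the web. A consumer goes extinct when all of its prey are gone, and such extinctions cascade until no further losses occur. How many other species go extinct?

Remove K.
Every predator of it retains at least one other prey: J still has C, L, F.
No consumer loses all prey, so no secondary extinctions occur.

0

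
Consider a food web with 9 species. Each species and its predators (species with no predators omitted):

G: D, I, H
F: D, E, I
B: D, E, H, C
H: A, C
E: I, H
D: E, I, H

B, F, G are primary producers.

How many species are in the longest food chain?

5 species

One longest chain: B → D → E → H → A.
It has 5 species and 4 links.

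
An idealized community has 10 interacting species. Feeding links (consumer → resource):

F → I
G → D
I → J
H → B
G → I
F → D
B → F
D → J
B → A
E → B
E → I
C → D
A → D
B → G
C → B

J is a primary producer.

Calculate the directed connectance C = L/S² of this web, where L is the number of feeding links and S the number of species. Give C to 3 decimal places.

C = 0.150

The web has S = 10 species and L = 15 feeding links.
C = L / S² = 15 / 100 = 0.1500 ≈ 0.150.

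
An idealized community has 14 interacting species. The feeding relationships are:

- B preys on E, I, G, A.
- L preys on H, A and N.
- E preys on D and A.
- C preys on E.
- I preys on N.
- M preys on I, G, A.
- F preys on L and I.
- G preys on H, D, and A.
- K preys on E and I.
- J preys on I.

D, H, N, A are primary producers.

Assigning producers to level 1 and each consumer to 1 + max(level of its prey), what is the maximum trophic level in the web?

Producers (level 1): D, H, N, A.
N → I → B gives B level 3.
No species has a prey at level 3, so no species reaches level 4.

3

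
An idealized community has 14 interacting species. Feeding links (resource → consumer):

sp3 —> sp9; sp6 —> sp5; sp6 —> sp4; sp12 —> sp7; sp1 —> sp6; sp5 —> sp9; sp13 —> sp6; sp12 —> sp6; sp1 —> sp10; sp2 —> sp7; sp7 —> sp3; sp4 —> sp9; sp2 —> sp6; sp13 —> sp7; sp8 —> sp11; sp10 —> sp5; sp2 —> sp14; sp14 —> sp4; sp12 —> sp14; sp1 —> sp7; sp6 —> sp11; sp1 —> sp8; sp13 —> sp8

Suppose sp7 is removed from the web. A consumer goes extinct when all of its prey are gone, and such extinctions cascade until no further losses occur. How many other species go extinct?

Remove sp7.
Round 1: sp3 (all prey gone) → extinct.
No further losses. Total secondary extinctions: 1.

1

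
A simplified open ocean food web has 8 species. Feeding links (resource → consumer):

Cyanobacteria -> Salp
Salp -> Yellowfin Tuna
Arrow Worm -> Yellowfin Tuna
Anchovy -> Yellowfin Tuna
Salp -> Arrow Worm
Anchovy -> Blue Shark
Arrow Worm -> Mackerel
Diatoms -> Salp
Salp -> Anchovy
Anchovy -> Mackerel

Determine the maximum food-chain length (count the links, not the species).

3 links

One longest chain: Diatoms → Salp → Anchovy → Blue Shark.
It has 4 species and 3 links.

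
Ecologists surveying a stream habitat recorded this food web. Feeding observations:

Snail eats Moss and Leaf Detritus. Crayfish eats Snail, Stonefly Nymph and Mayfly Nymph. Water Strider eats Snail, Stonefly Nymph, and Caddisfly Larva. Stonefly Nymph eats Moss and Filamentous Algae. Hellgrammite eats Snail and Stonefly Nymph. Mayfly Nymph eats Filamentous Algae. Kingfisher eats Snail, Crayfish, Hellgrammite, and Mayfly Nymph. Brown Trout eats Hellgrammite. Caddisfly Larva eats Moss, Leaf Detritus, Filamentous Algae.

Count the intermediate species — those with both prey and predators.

Intermediate species (has both prey and predators): Stonefly Nymph, Mayfly Nymph, Caddisfly Larva, Snail, Crayfish, Hellgrammite.
Count: 6.

6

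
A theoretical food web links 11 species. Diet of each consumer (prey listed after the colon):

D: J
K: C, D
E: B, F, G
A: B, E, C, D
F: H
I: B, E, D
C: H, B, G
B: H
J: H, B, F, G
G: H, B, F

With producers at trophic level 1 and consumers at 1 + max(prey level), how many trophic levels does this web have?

6

Producers (level 1): H.
H → B → G → J → D → I gives I level 6.
No species has a prey at level 6, so no species reaches level 7.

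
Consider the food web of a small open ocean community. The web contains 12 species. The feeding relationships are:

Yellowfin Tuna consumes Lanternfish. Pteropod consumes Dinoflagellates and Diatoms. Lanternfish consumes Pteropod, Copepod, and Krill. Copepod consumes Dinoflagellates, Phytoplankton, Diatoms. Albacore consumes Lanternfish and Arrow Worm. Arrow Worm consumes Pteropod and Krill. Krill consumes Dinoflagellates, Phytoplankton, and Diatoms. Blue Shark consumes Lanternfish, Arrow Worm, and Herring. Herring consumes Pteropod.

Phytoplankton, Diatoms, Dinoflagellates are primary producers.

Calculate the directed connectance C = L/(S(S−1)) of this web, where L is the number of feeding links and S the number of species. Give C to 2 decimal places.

The web has S = 12 species and L = 20 feeding links.
C = L / (S(S−1)) = 20 / 132 = 0.1515 ≈ 0.15.

C = 0.15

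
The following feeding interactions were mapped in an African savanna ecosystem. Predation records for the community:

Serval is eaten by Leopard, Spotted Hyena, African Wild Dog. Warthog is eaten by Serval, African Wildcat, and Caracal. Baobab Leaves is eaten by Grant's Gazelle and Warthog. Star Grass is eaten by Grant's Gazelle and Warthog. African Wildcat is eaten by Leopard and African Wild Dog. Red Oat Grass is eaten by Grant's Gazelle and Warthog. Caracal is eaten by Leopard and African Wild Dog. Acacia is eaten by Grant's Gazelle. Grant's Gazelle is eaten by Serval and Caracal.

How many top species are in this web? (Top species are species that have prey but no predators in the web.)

Top species (has prey, but nothing eats it): African Wild Dog, Spotted Hyena, Leopard.
Count: 3.

3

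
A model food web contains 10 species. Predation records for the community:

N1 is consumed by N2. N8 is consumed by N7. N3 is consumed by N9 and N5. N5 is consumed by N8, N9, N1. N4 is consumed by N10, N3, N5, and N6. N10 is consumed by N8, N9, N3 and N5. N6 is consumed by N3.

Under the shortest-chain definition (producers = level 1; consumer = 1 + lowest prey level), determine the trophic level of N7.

N4 is a producer → level 1.
N10 eats N4 → level 2.
N8 eats N10 → level 3.
N7 eats N8 → level 4.
No prey of N7 is below level 3, so 4 is the minimum.

Trophic level 4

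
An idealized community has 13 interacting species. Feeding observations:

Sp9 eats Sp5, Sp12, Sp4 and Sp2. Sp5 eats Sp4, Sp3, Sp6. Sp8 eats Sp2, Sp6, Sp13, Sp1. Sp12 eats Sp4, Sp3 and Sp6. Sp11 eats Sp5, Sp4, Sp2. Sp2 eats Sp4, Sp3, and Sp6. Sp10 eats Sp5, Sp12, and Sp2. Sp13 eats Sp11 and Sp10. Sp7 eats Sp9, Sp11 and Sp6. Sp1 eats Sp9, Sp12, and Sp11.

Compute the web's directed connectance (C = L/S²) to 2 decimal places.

The web has S = 13 species and L = 31 feeding links.
C = L / S² = 31 / 169 = 0.1834 ≈ 0.18.

C = 0.18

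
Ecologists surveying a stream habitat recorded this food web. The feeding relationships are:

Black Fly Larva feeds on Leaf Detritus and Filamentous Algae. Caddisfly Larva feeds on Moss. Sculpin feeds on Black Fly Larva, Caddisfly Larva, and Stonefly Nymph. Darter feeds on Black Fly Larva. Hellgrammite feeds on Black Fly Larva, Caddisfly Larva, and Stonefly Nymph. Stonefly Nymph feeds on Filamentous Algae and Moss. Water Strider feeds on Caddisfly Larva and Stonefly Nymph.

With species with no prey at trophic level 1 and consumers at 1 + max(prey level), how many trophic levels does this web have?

Basal resources (level 1): Filamentous Algae, Moss, Leaf Detritus.
Moss → Caddisfly Larva → Sculpin gives Sculpin level 3.
No species has a prey at level 3, so no species reaches level 4.

3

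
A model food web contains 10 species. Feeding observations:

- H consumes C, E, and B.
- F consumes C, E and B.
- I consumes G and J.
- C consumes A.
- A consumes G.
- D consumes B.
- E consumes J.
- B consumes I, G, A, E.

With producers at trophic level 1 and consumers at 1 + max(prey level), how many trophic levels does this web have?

Producers (level 1): J, G.
J → I → B → D gives D level 4.
No species has a prey at level 4, so no species reaches level 5.

4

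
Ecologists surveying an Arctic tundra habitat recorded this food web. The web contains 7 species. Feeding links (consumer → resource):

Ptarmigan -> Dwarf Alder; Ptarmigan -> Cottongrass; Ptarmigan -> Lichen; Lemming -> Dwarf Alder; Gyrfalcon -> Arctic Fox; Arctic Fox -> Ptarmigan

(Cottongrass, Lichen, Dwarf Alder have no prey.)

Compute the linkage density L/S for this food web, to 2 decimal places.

L/S = 0.86

There are L = 6 links among S = 7 species.
L/S = 6/7 = 0.8571 ≈ 0.86.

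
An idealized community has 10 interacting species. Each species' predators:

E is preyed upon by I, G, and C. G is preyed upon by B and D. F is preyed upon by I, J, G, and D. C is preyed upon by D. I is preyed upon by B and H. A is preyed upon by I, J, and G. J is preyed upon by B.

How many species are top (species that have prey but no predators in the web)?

3

Top species (has prey, but nothing eats it): D, B, H.
Count: 3.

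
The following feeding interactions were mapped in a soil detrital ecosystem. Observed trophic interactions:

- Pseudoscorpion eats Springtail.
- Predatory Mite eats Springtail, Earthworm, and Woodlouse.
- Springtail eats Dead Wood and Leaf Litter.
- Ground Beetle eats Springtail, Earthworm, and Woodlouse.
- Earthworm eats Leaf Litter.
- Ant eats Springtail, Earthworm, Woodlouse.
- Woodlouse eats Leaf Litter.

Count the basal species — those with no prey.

2

Basal species (no prey listed): Leaf Litter, Dead Wood.
Count: 2.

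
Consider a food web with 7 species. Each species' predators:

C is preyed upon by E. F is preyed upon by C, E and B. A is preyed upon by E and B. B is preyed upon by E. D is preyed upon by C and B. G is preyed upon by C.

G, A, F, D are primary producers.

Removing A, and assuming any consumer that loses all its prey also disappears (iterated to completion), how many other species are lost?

0

Remove A.
Every predator of it retains at least one other prey: B still has F, D; E still has F, B, C.
No consumer loses all prey, so no secondary extinctions occur.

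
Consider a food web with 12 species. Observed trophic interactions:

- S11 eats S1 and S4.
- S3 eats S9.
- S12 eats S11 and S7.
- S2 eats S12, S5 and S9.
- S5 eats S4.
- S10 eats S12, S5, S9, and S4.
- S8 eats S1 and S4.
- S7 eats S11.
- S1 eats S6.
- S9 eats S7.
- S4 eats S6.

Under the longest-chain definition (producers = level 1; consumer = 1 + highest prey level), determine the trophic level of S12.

S6 is a producer → level 1.
S1 eats S6 → level 2.
S11 eats S1 (level 2); other prey at levels: S4 2 → level 3.
S7 eats S11 → level 4.
S12 eats S7 (level 4); other prey at levels: S11 3 → level 5.

Trophic level 5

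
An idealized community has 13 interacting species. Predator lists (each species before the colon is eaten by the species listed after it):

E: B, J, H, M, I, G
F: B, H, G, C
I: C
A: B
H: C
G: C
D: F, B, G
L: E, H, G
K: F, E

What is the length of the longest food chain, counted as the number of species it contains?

4 species

One longest chain: K → F → H → C.
It has 4 species and 3 links.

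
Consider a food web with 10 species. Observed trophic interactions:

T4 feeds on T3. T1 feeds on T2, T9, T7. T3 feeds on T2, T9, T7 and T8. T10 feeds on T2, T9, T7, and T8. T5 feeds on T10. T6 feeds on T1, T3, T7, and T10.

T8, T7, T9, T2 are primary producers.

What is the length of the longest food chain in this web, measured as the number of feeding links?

One longest chain: T8 → T3 → T4.
It has 3 species and 2 links.

2 links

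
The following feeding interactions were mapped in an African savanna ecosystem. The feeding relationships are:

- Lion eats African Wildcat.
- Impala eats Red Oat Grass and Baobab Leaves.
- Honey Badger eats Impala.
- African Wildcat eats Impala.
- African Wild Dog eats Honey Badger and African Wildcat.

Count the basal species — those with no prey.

2

Basal species (no prey listed): Baobab Leaves, Red Oat Grass.
Count: 2.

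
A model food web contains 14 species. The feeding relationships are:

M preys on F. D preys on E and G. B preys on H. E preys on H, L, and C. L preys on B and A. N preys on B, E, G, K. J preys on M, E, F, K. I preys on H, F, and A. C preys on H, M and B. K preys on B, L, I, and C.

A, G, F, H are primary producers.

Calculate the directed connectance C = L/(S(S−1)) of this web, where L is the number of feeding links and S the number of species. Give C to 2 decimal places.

The web has S = 14 species and L = 27 feeding links.
C = L / (S(S−1)) = 27 / 182 = 0.1484 ≈ 0.15.

C = 0.15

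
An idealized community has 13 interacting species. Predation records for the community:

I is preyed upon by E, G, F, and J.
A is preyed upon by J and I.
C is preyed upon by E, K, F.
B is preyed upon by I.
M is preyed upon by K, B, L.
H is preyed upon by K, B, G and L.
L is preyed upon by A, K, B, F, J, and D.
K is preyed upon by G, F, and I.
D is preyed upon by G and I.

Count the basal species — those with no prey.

Basal species (no prey listed): H, M, C.
Count: 3.

3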